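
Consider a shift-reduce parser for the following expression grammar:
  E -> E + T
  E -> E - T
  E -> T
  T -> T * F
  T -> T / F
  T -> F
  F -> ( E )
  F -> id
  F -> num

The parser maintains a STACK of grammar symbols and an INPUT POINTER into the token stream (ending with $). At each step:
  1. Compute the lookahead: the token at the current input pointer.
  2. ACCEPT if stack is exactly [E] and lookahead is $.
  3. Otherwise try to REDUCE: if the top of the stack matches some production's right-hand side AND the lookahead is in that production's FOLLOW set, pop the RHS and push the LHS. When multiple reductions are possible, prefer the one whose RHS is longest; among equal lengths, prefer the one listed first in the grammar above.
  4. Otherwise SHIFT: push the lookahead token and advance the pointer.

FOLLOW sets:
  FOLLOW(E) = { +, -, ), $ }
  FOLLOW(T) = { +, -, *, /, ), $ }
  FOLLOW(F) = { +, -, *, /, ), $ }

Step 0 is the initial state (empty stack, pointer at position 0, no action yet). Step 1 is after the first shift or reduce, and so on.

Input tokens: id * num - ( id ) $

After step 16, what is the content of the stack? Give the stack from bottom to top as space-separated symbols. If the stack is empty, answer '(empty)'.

Answer: E - F

Derivation:
Step 1: shift id. Stack=[id] ptr=1 lookahead=* remaining=[* num - ( id ) $]
Step 2: reduce F->id. Stack=[F] ptr=1 lookahead=* remaining=[* num - ( id ) $]
Step 3: reduce T->F. Stack=[T] ptr=1 lookahead=* remaining=[* num - ( id ) $]
Step 4: shift *. Stack=[T *] ptr=2 lookahead=num remaining=[num - ( id ) $]
Step 5: shift num. Stack=[T * num] ptr=3 lookahead=- remaining=[- ( id ) $]
Step 6: reduce F->num. Stack=[T * F] ptr=3 lookahead=- remaining=[- ( id ) $]
Step 7: reduce T->T * F. Stack=[T] ptr=3 lookahead=- remaining=[- ( id ) $]
Step 8: reduce E->T. Stack=[E] ptr=3 lookahead=- remaining=[- ( id ) $]
Step 9: shift -. Stack=[E -] ptr=4 lookahead=( remaining=[( id ) $]
Step 10: shift (. Stack=[E - (] ptr=5 lookahead=id remaining=[id ) $]
Step 11: shift id. Stack=[E - ( id] ptr=6 lookahead=) remaining=[) $]
Step 12: reduce F->id. Stack=[E - ( F] ptr=6 lookahead=) remaining=[) $]
Step 13: reduce T->F. Stack=[E - ( T] ptr=6 lookahead=) remaining=[) $]
Step 14: reduce E->T. Stack=[E - ( E] ptr=6 lookahead=) remaining=[) $]
Step 15: shift ). Stack=[E - ( E )] ptr=7 lookahead=$ remaining=[$]
Step 16: reduce F->( E ). Stack=[E - F] ptr=7 lookahead=$ remaining=[$]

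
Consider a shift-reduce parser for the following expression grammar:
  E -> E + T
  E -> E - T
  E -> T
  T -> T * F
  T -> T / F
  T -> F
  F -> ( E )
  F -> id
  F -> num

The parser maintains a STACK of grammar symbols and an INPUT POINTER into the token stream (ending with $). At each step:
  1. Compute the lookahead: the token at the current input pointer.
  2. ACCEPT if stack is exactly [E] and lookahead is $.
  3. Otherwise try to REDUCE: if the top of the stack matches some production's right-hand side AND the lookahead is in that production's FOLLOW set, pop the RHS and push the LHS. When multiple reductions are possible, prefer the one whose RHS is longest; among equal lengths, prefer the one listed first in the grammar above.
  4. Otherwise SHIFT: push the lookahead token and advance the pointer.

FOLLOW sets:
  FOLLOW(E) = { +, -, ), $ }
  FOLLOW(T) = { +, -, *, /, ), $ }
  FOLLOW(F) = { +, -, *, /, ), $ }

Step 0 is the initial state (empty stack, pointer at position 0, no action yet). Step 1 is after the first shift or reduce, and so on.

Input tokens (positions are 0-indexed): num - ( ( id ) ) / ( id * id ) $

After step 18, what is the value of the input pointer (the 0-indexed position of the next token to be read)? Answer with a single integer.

Step 1: shift num. Stack=[num] ptr=1 lookahead=- remaining=[- ( ( id ) ) / ( id * id ) $]
Step 2: reduce F->num. Stack=[F] ptr=1 lookahead=- remaining=[- ( ( id ) ) / ( id * id ) $]
Step 3: reduce T->F. Stack=[T] ptr=1 lookahead=- remaining=[- ( ( id ) ) / ( id * id ) $]
Step 4: reduce E->T. Stack=[E] ptr=1 lookahead=- remaining=[- ( ( id ) ) / ( id * id ) $]
Step 5: shift -. Stack=[E -] ptr=2 lookahead=( remaining=[( ( id ) ) / ( id * id ) $]
Step 6: shift (. Stack=[E - (] ptr=3 lookahead=( remaining=[( id ) ) / ( id * id ) $]
Step 7: shift (. Stack=[E - ( (] ptr=4 lookahead=id remaining=[id ) ) / ( id * id ) $]
Step 8: shift id. Stack=[E - ( ( id] ptr=5 lookahead=) remaining=[) ) / ( id * id ) $]
Step 9: reduce F->id. Stack=[E - ( ( F] ptr=5 lookahead=) remaining=[) ) / ( id * id ) $]
Step 10: reduce T->F. Stack=[E - ( ( T] ptr=5 lookahead=) remaining=[) ) / ( id * id ) $]
Step 11: reduce E->T. Stack=[E - ( ( E] ptr=5 lookahead=) remaining=[) ) / ( id * id ) $]
Step 12: shift ). Stack=[E - ( ( E )] ptr=6 lookahead=) remaining=[) / ( id * id ) $]
Step 13: reduce F->( E ). Stack=[E - ( F] ptr=6 lookahead=) remaining=[) / ( id * id ) $]
Step 14: reduce T->F. Stack=[E - ( T] ptr=6 lookahead=) remaining=[) / ( id * id ) $]
Step 15: reduce E->T. Stack=[E - ( E] ptr=6 lookahead=) remaining=[) / ( id * id ) $]
Step 16: shift ). Stack=[E - ( E )] ptr=7 lookahead=/ remaining=[/ ( id * id ) $]
Step 17: reduce F->( E ). Stack=[E - F] ptr=7 lookahead=/ remaining=[/ ( id * id ) $]
Step 18: reduce T->F. Stack=[E - T] ptr=7 lookahead=/ remaining=[/ ( id * id ) $]

Answer: 7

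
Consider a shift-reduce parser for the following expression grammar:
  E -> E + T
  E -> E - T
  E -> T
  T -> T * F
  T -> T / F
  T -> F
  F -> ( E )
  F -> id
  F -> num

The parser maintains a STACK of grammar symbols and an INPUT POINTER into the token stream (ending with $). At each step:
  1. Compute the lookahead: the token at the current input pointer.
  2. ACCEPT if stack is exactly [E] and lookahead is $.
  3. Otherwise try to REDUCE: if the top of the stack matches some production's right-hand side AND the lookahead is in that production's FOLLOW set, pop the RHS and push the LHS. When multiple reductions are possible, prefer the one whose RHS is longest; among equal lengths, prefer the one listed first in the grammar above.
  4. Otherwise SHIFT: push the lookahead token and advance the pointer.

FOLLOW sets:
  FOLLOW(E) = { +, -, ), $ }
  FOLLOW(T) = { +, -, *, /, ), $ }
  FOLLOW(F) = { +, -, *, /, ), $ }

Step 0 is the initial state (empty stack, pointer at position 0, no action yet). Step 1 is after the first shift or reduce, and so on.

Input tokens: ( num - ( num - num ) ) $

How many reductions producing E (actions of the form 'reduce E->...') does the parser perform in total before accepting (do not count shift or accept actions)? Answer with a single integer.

Answer: 5

Derivation:
Step 1: shift (. Stack=[(] ptr=1 lookahead=num remaining=[num - ( num - num ) ) $]
Step 2: shift num. Stack=[( num] ptr=2 lookahead=- remaining=[- ( num - num ) ) $]
Step 3: reduce F->num. Stack=[( F] ptr=2 lookahead=- remaining=[- ( num - num ) ) $]
Step 4: reduce T->F. Stack=[( T] ptr=2 lookahead=- remaining=[- ( num - num ) ) $]
Step 5: reduce E->T. Stack=[( E] ptr=2 lookahead=- remaining=[- ( num - num ) ) $]
Step 6: shift -. Stack=[( E -] ptr=3 lookahead=( remaining=[( num - num ) ) $]
Step 7: shift (. Stack=[( E - (] ptr=4 lookahead=num remaining=[num - num ) ) $]
Step 8: shift num. Stack=[( E - ( num] ptr=5 lookahead=- remaining=[- num ) ) $]
Step 9: reduce F->num. Stack=[( E - ( F] ptr=5 lookahead=- remaining=[- num ) ) $]
Step 10: reduce T->F. Stack=[( E - ( T] ptr=5 lookahead=- remaining=[- num ) ) $]
Step 11: reduce E->T. Stack=[( E - ( E] ptr=5 lookahead=- remaining=[- num ) ) $]
Step 12: shift -. Stack=[( E - ( E -] ptr=6 lookahead=num remaining=[num ) ) $]
Step 13: shift num. Stack=[( E - ( E - num] ptr=7 lookahead=) remaining=[) ) $]
Step 14: reduce F->num. Stack=[( E - ( E - F] ptr=7 lookahead=) remaining=[) ) $]
Step 15: reduce T->F. Stack=[( E - ( E - T] ptr=7 lookahead=) remaining=[) ) $]
Step 16: reduce E->E - T. Stack=[( E - ( E] ptr=7 lookahead=) remaining=[) ) $]
Step 17: shift ). Stack=[( E - ( E )] ptr=8 lookahead=) remaining=[) $]
Step 18: reduce F->( E ). Stack=[( E - F] ptr=8 lookahead=) remaining=[) $]
Step 19: reduce T->F. Stack=[( E - T] ptr=8 lookahead=) remaining=[) $]
Step 20: reduce E->E - T. Stack=[( E] ptr=8 lookahead=) remaining=[) $]
Step 21: shift ). Stack=[( E )] ptr=9 lookahead=$ remaining=[$]
Step 22: reduce F->( E ). Stack=[F] ptr=9 lookahead=$ remaining=[$]
Step 23: reduce T->F. Stack=[T] ptr=9 lookahead=$ remaining=[$]
Step 24: reduce E->T. Stack=[E] ptr=9 lookahead=$ remaining=[$]
Step 25: accept. Stack=[E] ptr=9 lookahead=$ remaining=[$]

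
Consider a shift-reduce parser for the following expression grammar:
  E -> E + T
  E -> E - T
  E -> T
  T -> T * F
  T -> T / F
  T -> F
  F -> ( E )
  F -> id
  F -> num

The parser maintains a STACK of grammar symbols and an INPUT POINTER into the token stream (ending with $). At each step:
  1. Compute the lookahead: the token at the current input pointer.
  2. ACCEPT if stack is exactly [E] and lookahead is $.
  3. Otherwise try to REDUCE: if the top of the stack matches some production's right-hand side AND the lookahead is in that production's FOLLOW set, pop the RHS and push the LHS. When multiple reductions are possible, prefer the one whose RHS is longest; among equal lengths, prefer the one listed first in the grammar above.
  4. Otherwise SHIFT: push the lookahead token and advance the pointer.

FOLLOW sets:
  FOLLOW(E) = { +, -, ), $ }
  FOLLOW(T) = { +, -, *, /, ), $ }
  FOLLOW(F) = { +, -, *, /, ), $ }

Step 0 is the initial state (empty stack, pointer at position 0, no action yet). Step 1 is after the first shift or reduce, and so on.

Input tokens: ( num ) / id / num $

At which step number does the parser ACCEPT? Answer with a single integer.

Answer: 18

Derivation:
Step 1: shift (. Stack=[(] ptr=1 lookahead=num remaining=[num ) / id / num $]
Step 2: shift num. Stack=[( num] ptr=2 lookahead=) remaining=[) / id / num $]
Step 3: reduce F->num. Stack=[( F] ptr=2 lookahead=) remaining=[) / id / num $]
Step 4: reduce T->F. Stack=[( T] ptr=2 lookahead=) remaining=[) / id / num $]
Step 5: reduce E->T. Stack=[( E] ptr=2 lookahead=) remaining=[) / id / num $]
Step 6: shift ). Stack=[( E )] ptr=3 lookahead=/ remaining=[/ id / num $]
Step 7: reduce F->( E ). Stack=[F] ptr=3 lookahead=/ remaining=[/ id / num $]
Step 8: reduce T->F. Stack=[T] ptr=3 lookahead=/ remaining=[/ id / num $]
Step 9: shift /. Stack=[T /] ptr=4 lookahead=id remaining=[id / num $]
Step 10: shift id. Stack=[T / id] ptr=5 lookahead=/ remaining=[/ num $]
Step 11: reduce F->id. Stack=[T / F] ptr=5 lookahead=/ remaining=[/ num $]
Step 12: reduce T->T / F. Stack=[T] ptr=5 lookahead=/ remaining=[/ num $]
Step 13: shift /. Stack=[T /] ptr=6 lookahead=num remaining=[num $]
Step 14: shift num. Stack=[T / num] ptr=7 lookahead=$ remaining=[$]
Step 15: reduce F->num. Stack=[T / F] ptr=7 lookahead=$ remaining=[$]
Step 16: reduce T->T / F. Stack=[T] ptr=7 lookahead=$ remaining=[$]
Step 17: reduce E->T. Stack=[E] ptr=7 lookahead=$ remaining=[$]
Step 18: accept. Stack=[E] ptr=7 lookahead=$ remaining=[$]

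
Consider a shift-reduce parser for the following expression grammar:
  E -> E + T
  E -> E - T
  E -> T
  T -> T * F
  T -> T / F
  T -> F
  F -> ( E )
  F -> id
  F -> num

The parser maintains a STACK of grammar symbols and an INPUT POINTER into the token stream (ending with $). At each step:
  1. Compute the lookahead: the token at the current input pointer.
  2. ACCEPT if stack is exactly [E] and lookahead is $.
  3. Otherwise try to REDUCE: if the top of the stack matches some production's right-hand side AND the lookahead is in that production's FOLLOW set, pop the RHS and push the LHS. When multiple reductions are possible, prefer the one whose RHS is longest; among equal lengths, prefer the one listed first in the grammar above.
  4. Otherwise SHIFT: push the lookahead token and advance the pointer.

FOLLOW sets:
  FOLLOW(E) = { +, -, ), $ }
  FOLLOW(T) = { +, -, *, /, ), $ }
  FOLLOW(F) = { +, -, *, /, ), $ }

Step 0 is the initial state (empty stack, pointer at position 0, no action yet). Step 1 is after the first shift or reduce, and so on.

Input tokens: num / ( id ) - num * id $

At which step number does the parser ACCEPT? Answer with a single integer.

Answer: 23

Derivation:
Step 1: shift num. Stack=[num] ptr=1 lookahead=/ remaining=[/ ( id ) - num * id $]
Step 2: reduce F->num. Stack=[F] ptr=1 lookahead=/ remaining=[/ ( id ) - num * id $]
Step 3: reduce T->F. Stack=[T] ptr=1 lookahead=/ remaining=[/ ( id ) - num * id $]
Step 4: shift /. Stack=[T /] ptr=2 lookahead=( remaining=[( id ) - num * id $]
Step 5: shift (. Stack=[T / (] ptr=3 lookahead=id remaining=[id ) - num * id $]
Step 6: shift id. Stack=[T / ( id] ptr=4 lookahead=) remaining=[) - num * id $]
Step 7: reduce F->id. Stack=[T / ( F] ptr=4 lookahead=) remaining=[) - num * id $]
Step 8: reduce T->F. Stack=[T / ( T] ptr=4 lookahead=) remaining=[) - num * id $]
Step 9: reduce E->T. Stack=[T / ( E] ptr=4 lookahead=) remaining=[) - num * id $]
Step 10: shift ). Stack=[T / ( E )] ptr=5 lookahead=- remaining=[- num * id $]
Step 11: reduce F->( E ). Stack=[T / F] ptr=5 lookahead=- remaining=[- num * id $]
Step 12: reduce T->T / F. Stack=[T] ptr=5 lookahead=- remaining=[- num * id $]
Step 13: reduce E->T. Stack=[E] ptr=5 lookahead=- remaining=[- num * id $]
Step 14: shift -. Stack=[E -] ptr=6 lookahead=num remaining=[num * id $]
Step 15: shift num. Stack=[E - num] ptr=7 lookahead=* remaining=[* id $]
Step 16: reduce F->num. Stack=[E - F] ptr=7 lookahead=* remaining=[* id $]
Step 17: reduce T->F. Stack=[E - T] ptr=7 lookahead=* remaining=[* id $]
Step 18: shift *. Stack=[E - T *] ptr=8 lookahead=id remaining=[id $]
Step 19: shift id. Stack=[E - T * id] ptr=9 lookahead=$ remaining=[$]
Step 20: reduce F->id. Stack=[E - T * F] ptr=9 lookahead=$ remaining=[$]
Step 21: reduce T->T * F. Stack=[E - T] ptr=9 lookahead=$ remaining=[$]
Step 22: reduce E->E - T. Stack=[E] ptr=9 lookahead=$ remaining=[$]
Step 23: accept. Stack=[E] ptr=9 lookahead=$ remaining=[$]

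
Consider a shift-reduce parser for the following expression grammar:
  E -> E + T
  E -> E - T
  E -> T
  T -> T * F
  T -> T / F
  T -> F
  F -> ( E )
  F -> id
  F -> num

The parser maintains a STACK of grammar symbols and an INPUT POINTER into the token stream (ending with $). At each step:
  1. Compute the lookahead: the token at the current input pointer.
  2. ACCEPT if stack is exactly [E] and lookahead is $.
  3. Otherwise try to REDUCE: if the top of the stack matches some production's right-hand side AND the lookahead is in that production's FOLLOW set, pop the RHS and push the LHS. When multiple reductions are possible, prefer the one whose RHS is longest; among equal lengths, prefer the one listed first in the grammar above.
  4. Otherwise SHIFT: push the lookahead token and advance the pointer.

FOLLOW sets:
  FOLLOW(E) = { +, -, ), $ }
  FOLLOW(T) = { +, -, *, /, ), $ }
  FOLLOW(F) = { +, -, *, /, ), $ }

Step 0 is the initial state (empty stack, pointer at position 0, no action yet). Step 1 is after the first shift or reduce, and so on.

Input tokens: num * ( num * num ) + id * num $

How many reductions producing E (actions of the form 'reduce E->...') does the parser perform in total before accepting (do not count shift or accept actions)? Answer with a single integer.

Answer: 3

Derivation:
Step 1: shift num. Stack=[num] ptr=1 lookahead=* remaining=[* ( num * num ) + id * num $]
Step 2: reduce F->num. Stack=[F] ptr=1 lookahead=* remaining=[* ( num * num ) + id * num $]
Step 3: reduce T->F. Stack=[T] ptr=1 lookahead=* remaining=[* ( num * num ) + id * num $]
Step 4: shift *. Stack=[T *] ptr=2 lookahead=( remaining=[( num * num ) + id * num $]
Step 5: shift (. Stack=[T * (] ptr=3 lookahead=num remaining=[num * num ) + id * num $]
Step 6: shift num. Stack=[T * ( num] ptr=4 lookahead=* remaining=[* num ) + id * num $]
Step 7: reduce F->num. Stack=[T * ( F] ptr=4 lookahead=* remaining=[* num ) + id * num $]
Step 8: reduce T->F. Stack=[T * ( T] ptr=4 lookahead=* remaining=[* num ) + id * num $]
Step 9: shift *. Stack=[T * ( T *] ptr=5 lookahead=num remaining=[num ) + id * num $]
Step 10: shift num. Stack=[T * ( T * num] ptr=6 lookahead=) remaining=[) + id * num $]
Step 11: reduce F->num. Stack=[T * ( T * F] ptr=6 lookahead=) remaining=[) + id * num $]
Step 12: reduce T->T * F. Stack=[T * ( T] ptr=6 lookahead=) remaining=[) + id * num $]
Step 13: reduce E->T. Stack=[T * ( E] ptr=6 lookahead=) remaining=[) + id * num $]
Step 14: shift ). Stack=[T * ( E )] ptr=7 lookahead=+ remaining=[+ id * num $]
Step 15: reduce F->( E ). Stack=[T * F] ptr=7 lookahead=+ remaining=[+ id * num $]
Step 16: reduce T->T * F. Stack=[T] ptr=7 lookahead=+ remaining=[+ id * num $]
Step 17: reduce E->T. Stack=[E] ptr=7 lookahead=+ remaining=[+ id * num $]
Step 18: shift +. Stack=[E +] ptr=8 lookahead=id remaining=[id * num $]
Step 19: shift id. Stack=[E + id] ptr=9 lookahead=* remaining=[* num $]
Step 20: reduce F->id. Stack=[E + F] ptr=9 lookahead=* remaining=[* num $]
Step 21: reduce T->F. Stack=[E + T] ptr=9 lookahead=* remaining=[* num $]
Step 22: shift *. Stack=[E + T *] ptr=10 lookahead=num remaining=[num $]
Step 23: shift num. Stack=[E + T * num] ptr=11 lookahead=$ remaining=[$]
Step 24: reduce F->num. Stack=[E + T * F] ptr=11 lookahead=$ remaining=[$]
Step 25: reduce T->T * F. Stack=[E + T] ptr=11 lookahead=$ remaining=[$]
Step 26: reduce E->E + T. Stack=[E] ptr=11 lookahead=$ remaining=[$]
Step 27: accept. Stack=[E] ptr=11 lookahead=$ remaining=[$]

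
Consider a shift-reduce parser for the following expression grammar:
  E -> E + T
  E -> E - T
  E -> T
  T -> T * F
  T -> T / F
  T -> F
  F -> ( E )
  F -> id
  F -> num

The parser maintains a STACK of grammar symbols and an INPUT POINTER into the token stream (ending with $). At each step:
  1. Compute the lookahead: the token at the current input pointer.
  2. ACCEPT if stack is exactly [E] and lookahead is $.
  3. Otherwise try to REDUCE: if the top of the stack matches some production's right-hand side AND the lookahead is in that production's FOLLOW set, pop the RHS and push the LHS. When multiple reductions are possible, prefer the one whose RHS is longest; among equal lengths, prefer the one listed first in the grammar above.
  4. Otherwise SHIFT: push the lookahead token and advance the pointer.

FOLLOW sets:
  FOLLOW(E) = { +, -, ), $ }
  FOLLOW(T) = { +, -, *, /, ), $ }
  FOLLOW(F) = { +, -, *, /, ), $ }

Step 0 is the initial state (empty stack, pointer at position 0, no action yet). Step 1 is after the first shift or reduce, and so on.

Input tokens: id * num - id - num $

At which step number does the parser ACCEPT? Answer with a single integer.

Step 1: shift id. Stack=[id] ptr=1 lookahead=* remaining=[* num - id - num $]
Step 2: reduce F->id. Stack=[F] ptr=1 lookahead=* remaining=[* num - id - num $]
Step 3: reduce T->F. Stack=[T] ptr=1 lookahead=* remaining=[* num - id - num $]
Step 4: shift *. Stack=[T *] ptr=2 lookahead=num remaining=[num - id - num $]
Step 5: shift num. Stack=[T * num] ptr=3 lookahead=- remaining=[- id - num $]
Step 6: reduce F->num. Stack=[T * F] ptr=3 lookahead=- remaining=[- id - num $]
Step 7: reduce T->T * F. Stack=[T] ptr=3 lookahead=- remaining=[- id - num $]
Step 8: reduce E->T. Stack=[E] ptr=3 lookahead=- remaining=[- id - num $]
Step 9: shift -. Stack=[E -] ptr=4 lookahead=id remaining=[id - num $]
Step 10: shift id. Stack=[E - id] ptr=5 lookahead=- remaining=[- num $]
Step 11: reduce F->id. Stack=[E - F] ptr=5 lookahead=- remaining=[- num $]
Step 12: reduce T->F. Stack=[E - T] ptr=5 lookahead=- remaining=[- num $]
Step 13: reduce E->E - T. Stack=[E] ptr=5 lookahead=- remaining=[- num $]
Step 14: shift -. Stack=[E -] ptr=6 lookahead=num remaining=[num $]
Step 15: shift num. Stack=[E - num] ptr=7 lookahead=$ remaining=[$]
Step 16: reduce F->num. Stack=[E - F] ptr=7 lookahead=$ remaining=[$]
Step 17: reduce T->F. Stack=[E - T] ptr=7 lookahead=$ remaining=[$]
Step 18: reduce E->E - T. Stack=[E] ptr=7 lookahead=$ remaining=[$]
Step 19: accept. Stack=[E] ptr=7 lookahead=$ remaining=[$]

Answer: 19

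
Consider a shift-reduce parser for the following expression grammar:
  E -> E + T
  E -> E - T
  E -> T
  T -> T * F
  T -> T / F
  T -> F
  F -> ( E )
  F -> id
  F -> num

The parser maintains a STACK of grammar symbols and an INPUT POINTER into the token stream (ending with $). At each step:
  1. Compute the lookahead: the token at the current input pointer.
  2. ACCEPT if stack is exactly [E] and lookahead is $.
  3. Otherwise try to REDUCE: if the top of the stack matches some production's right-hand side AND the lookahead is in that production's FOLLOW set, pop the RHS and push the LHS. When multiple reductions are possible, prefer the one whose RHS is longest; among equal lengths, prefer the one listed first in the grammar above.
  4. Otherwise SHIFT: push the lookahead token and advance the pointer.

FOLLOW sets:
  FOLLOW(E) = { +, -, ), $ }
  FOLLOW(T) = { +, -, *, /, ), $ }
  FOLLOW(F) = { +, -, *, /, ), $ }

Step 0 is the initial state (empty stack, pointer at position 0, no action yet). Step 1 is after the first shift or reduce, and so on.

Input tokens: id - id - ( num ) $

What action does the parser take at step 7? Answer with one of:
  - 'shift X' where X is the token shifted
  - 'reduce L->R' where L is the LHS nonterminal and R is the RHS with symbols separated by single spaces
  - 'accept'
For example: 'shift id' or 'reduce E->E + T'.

Answer: reduce F->id

Derivation:
Step 1: shift id. Stack=[id] ptr=1 lookahead=- remaining=[- id - ( num ) $]
Step 2: reduce F->id. Stack=[F] ptr=1 lookahead=- remaining=[- id - ( num ) $]
Step 3: reduce T->F. Stack=[T] ptr=1 lookahead=- remaining=[- id - ( num ) $]
Step 4: reduce E->T. Stack=[E] ptr=1 lookahead=- remaining=[- id - ( num ) $]
Step 5: shift -. Stack=[E -] ptr=2 lookahead=id remaining=[id - ( num ) $]
Step 6: shift id. Stack=[E - id] ptr=3 lookahead=- remaining=[- ( num ) $]
Step 7: reduce F->id. Stack=[E - F] ptr=3 lookahead=- remaining=[- ( num ) $]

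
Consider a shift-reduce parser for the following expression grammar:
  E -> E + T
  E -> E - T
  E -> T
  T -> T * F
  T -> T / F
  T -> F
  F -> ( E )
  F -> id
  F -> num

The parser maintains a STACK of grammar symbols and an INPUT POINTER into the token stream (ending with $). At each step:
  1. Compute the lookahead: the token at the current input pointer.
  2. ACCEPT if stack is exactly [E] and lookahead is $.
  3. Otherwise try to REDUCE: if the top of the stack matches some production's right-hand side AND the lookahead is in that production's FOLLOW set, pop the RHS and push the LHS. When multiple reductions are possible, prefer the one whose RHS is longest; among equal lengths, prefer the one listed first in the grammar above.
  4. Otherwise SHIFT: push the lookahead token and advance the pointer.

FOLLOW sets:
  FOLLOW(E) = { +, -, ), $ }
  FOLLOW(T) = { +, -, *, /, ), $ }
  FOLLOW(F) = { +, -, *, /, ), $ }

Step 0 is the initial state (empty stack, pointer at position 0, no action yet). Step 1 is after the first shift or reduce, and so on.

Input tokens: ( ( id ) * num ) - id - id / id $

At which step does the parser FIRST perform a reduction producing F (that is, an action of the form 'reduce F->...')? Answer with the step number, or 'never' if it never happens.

Step 1: shift (. Stack=[(] ptr=1 lookahead=( remaining=[( id ) * num ) - id - id / id $]
Step 2: shift (. Stack=[( (] ptr=2 lookahead=id remaining=[id ) * num ) - id - id / id $]
Step 3: shift id. Stack=[( ( id] ptr=3 lookahead=) remaining=[) * num ) - id - id / id $]
Step 4: reduce F->id. Stack=[( ( F] ptr=3 lookahead=) remaining=[) * num ) - id - id / id $]

Answer: 4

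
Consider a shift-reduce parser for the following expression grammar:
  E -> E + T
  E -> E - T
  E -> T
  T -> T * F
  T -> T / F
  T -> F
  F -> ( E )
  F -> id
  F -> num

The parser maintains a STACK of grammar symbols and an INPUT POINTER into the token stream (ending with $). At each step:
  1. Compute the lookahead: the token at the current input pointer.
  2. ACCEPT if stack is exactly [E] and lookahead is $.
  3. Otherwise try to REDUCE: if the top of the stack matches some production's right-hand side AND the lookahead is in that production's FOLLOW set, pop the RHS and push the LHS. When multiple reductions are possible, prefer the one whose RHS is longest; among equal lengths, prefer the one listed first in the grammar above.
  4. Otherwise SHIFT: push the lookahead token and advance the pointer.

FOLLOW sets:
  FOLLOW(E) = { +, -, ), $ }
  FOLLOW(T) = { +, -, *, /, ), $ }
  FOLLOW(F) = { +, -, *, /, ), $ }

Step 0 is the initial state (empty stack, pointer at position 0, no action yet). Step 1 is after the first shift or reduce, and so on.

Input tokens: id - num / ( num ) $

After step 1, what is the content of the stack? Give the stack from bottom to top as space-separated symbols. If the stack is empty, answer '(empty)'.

Answer: id

Derivation:
Step 1: shift id. Stack=[id] ptr=1 lookahead=- remaining=[- num / ( num ) $]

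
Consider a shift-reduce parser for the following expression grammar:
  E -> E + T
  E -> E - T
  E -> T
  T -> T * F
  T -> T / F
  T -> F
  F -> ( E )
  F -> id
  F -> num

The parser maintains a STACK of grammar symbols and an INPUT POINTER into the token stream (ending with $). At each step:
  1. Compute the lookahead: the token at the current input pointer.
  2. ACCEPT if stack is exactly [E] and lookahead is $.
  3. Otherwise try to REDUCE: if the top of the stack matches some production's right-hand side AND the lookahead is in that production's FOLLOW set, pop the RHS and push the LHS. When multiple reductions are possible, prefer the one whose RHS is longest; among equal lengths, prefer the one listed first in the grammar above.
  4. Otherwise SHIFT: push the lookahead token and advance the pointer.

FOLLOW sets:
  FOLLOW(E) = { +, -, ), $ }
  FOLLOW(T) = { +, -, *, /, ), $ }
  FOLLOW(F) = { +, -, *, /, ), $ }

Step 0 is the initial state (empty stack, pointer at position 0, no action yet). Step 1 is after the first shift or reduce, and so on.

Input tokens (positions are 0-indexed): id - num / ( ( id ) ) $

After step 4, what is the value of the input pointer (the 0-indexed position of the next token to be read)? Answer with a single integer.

Answer: 1

Derivation:
Step 1: shift id. Stack=[id] ptr=1 lookahead=- remaining=[- num / ( ( id ) ) $]
Step 2: reduce F->id. Stack=[F] ptr=1 lookahead=- remaining=[- num / ( ( id ) ) $]
Step 3: reduce T->F. Stack=[T] ptr=1 lookahead=- remaining=[- num / ( ( id ) ) $]
Step 4: reduce E->T. Stack=[E] ptr=1 lookahead=- remaining=[- num / ( ( id ) ) $]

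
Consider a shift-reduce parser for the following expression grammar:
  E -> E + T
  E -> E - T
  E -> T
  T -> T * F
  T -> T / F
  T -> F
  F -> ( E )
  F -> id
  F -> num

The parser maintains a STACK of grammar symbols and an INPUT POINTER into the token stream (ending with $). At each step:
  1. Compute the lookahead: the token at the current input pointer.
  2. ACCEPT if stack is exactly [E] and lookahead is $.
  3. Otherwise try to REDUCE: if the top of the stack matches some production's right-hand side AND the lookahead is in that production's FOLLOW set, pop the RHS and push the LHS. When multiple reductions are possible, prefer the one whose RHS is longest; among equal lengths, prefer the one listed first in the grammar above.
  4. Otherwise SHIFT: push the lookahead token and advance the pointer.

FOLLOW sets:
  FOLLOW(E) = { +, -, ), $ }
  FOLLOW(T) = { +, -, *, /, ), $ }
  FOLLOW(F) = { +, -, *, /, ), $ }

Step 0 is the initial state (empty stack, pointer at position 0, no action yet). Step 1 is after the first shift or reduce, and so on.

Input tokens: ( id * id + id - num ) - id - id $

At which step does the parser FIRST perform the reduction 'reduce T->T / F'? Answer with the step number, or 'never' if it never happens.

Step 1: shift (. Stack=[(] ptr=1 lookahead=id remaining=[id * id + id - num ) - id - id $]
Step 2: shift id. Stack=[( id] ptr=2 lookahead=* remaining=[* id + id - num ) - id - id $]
Step 3: reduce F->id. Stack=[( F] ptr=2 lookahead=* remaining=[* id + id - num ) - id - id $]
Step 4: reduce T->F. Stack=[( T] ptr=2 lookahead=* remaining=[* id + id - num ) - id - id $]
Step 5: shift *. Stack=[( T *] ptr=3 lookahead=id remaining=[id + id - num ) - id - id $]
Step 6: shift id. Stack=[( T * id] ptr=4 lookahead=+ remaining=[+ id - num ) - id - id $]
Step 7: reduce F->id. Stack=[( T * F] ptr=4 lookahead=+ remaining=[+ id - num ) - id - id $]
Step 8: reduce T->T * F. Stack=[( T] ptr=4 lookahead=+ remaining=[+ id - num ) - id - id $]
Step 9: reduce E->T. Stack=[( E] ptr=4 lookahead=+ remaining=[+ id - num ) - id - id $]
Step 10: shift +. Stack=[( E +] ptr=5 lookahead=id remaining=[id - num ) - id - id $]
Step 11: shift id. Stack=[( E + id] ptr=6 lookahead=- remaining=[- num ) - id - id $]
Step 12: reduce F->id. Stack=[( E + F] ptr=6 lookahead=- remaining=[- num ) - id - id $]
Step 13: reduce T->F. Stack=[( E + T] ptr=6 lookahead=- remaining=[- num ) - id - id $]
Step 14: reduce E->E + T. Stack=[( E] ptr=6 lookahead=- remaining=[- num ) - id - id $]
Step 15: shift -. Stack=[( E -] ptr=7 lookahead=num remaining=[num ) - id - id $]
Step 16: shift num. Stack=[( E - num] ptr=8 lookahead=) remaining=[) - id - id $]
Step 17: reduce F->num. Stack=[( E - F] ptr=8 lookahead=) remaining=[) - id - id $]
Step 18: reduce T->F. Stack=[( E - T] ptr=8 lookahead=) remaining=[) - id - id $]
Step 19: reduce E->E - T. Stack=[( E] ptr=8 lookahead=) remaining=[) - id - id $]
Step 20: shift ). Stack=[( E )] ptr=9 lookahead=- remaining=[- id - id $]
Step 21: reduce F->( E ). Stack=[F] ptr=9 lookahead=- remaining=[- id - id $]
Step 22: reduce T->F. Stack=[T] ptr=9 lookahead=- remaining=[- id - id $]
Step 23: reduce E->T. Stack=[E] ptr=9 lookahead=- remaining=[- id - id $]
Step 24: shift -. Stack=[E -] ptr=10 lookahead=id remaining=[id - id $]
Step 25: shift id. Stack=[E - id] ptr=11 lookahead=- remaining=[- id $]
Step 26: reduce F->id. Stack=[E - F] ptr=11 lookahead=- remaining=[- id $]
Step 27: reduce T->F. Stack=[E - T] ptr=11 lookahead=- remaining=[- id $]
Step 28: reduce E->E - T. Stack=[E] ptr=11 lookahead=- remaining=[- id $]
Step 29: shift -. Stack=[E -] ptr=12 lookahead=id remaining=[id $]
Step 30: shift id. Stack=[E - id] ptr=13 lookahead=$ remaining=[$]
Step 31: reduce F->id. Stack=[E - F] ptr=13 lookahead=$ remaining=[$]
Step 32: reduce T->F. Stack=[E - T] ptr=13 lookahead=$ remaining=[$]
Step 33: reduce E->E - T. Stack=[E] ptr=13 lookahead=$ remaining=[$]
Step 34: accept. Stack=[E] ptr=13 lookahead=$ remaining=[$]

Answer: never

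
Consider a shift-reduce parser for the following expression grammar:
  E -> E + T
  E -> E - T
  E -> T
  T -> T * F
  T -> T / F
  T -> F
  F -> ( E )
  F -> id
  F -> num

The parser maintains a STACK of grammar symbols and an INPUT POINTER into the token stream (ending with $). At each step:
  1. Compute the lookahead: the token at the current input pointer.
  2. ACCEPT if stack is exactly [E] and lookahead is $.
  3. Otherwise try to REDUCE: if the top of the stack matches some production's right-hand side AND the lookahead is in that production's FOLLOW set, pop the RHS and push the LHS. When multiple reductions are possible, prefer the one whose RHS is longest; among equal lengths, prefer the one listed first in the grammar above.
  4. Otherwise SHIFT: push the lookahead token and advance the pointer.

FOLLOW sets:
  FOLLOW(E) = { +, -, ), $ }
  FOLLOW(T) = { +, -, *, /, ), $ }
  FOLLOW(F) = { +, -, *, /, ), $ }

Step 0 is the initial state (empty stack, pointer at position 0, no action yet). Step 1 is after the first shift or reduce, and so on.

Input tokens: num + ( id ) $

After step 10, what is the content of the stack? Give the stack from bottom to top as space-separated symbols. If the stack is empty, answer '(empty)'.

Answer: E + ( E

Derivation:
Step 1: shift num. Stack=[num] ptr=1 lookahead=+ remaining=[+ ( id ) $]
Step 2: reduce F->num. Stack=[F] ptr=1 lookahead=+ remaining=[+ ( id ) $]
Step 3: reduce T->F. Stack=[T] ptr=1 lookahead=+ remaining=[+ ( id ) $]
Step 4: reduce E->T. Stack=[E] ptr=1 lookahead=+ remaining=[+ ( id ) $]
Step 5: shift +. Stack=[E +] ptr=2 lookahead=( remaining=[( id ) $]
Step 6: shift (. Stack=[E + (] ptr=3 lookahead=id remaining=[id ) $]
Step 7: shift id. Stack=[E + ( id] ptr=4 lookahead=) remaining=[) $]
Step 8: reduce F->id. Stack=[E + ( F] ptr=4 lookahead=) remaining=[) $]
Step 9: reduce T->F. Stack=[E + ( T] ptr=4 lookahead=) remaining=[) $]
Step 10: reduce E->T. Stack=[E + ( E] ptr=4 lookahead=) remaining=[) $]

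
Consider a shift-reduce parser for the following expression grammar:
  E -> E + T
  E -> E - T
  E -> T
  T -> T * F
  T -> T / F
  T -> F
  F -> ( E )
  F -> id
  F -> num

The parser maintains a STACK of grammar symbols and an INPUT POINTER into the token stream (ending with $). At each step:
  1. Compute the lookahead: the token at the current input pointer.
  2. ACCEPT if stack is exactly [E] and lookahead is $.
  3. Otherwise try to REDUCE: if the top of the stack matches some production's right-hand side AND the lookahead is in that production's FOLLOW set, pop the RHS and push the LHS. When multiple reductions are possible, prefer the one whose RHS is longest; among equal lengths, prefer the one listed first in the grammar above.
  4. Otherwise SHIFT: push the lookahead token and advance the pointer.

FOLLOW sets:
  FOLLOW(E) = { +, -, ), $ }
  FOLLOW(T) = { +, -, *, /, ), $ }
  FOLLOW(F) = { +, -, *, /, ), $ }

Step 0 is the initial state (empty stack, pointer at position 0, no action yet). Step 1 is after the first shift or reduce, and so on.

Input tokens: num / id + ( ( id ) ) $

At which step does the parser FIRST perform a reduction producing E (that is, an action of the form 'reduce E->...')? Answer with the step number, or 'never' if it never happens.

Step 1: shift num. Stack=[num] ptr=1 lookahead=/ remaining=[/ id + ( ( id ) ) $]
Step 2: reduce F->num. Stack=[F] ptr=1 lookahead=/ remaining=[/ id + ( ( id ) ) $]
Step 3: reduce T->F. Stack=[T] ptr=1 lookahead=/ remaining=[/ id + ( ( id ) ) $]
Step 4: shift /. Stack=[T /] ptr=2 lookahead=id remaining=[id + ( ( id ) ) $]
Step 5: shift id. Stack=[T / id] ptr=3 lookahead=+ remaining=[+ ( ( id ) ) $]
Step 6: reduce F->id. Stack=[T / F] ptr=3 lookahead=+ remaining=[+ ( ( id ) ) $]
Step 7: reduce T->T / F. Stack=[T] ptr=3 lookahead=+ remaining=[+ ( ( id ) ) $]
Step 8: reduce E->T. Stack=[E] ptr=3 lookahead=+ remaining=[+ ( ( id ) ) $]

Answer: 8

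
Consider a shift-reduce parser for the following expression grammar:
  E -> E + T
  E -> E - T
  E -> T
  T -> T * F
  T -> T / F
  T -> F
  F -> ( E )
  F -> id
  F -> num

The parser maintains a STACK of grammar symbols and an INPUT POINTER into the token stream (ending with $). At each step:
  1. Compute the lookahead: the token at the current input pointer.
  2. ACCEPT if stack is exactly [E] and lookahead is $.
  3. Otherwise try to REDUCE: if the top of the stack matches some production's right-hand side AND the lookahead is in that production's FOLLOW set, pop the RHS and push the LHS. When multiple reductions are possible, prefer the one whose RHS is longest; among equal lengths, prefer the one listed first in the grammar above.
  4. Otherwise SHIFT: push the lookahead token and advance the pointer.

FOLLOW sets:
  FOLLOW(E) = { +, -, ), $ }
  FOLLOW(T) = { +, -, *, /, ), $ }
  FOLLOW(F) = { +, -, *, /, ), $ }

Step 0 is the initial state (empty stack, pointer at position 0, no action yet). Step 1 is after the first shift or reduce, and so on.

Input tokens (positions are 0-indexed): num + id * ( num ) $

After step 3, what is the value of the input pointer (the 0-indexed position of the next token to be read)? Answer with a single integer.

Answer: 1

Derivation:
Step 1: shift num. Stack=[num] ptr=1 lookahead=+ remaining=[+ id * ( num ) $]
Step 2: reduce F->num. Stack=[F] ptr=1 lookahead=+ remaining=[+ id * ( num ) $]
Step 3: reduce T->F. Stack=[T] ptr=1 lookahead=+ remaining=[+ id * ( num ) $]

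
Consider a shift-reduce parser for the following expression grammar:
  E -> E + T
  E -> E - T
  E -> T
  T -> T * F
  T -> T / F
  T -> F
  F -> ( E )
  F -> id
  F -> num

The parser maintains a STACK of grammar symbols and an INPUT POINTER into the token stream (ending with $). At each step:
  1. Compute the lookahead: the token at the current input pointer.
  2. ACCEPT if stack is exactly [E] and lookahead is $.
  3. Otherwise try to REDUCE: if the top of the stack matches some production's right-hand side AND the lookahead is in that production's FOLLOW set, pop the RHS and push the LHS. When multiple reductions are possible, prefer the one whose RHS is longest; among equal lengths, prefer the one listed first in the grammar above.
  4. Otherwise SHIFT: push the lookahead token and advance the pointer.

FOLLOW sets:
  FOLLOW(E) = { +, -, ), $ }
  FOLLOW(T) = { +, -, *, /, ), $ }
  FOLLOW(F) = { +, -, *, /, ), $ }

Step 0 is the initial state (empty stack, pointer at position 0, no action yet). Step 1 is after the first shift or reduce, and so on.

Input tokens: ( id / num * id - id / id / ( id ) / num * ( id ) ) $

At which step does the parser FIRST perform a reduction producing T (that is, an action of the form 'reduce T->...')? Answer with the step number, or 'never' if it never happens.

Answer: 4

Derivation:
Step 1: shift (. Stack=[(] ptr=1 lookahead=id remaining=[id / num * id - id / id / ( id ) / num * ( id ) ) $]
Step 2: shift id. Stack=[( id] ptr=2 lookahead=/ remaining=[/ num * id - id / id / ( id ) / num * ( id ) ) $]
Step 3: reduce F->id. Stack=[( F] ptr=2 lookahead=/ remaining=[/ num * id - id / id / ( id ) / num * ( id ) ) $]
Step 4: reduce T->F. Stack=[( T] ptr=2 lookahead=/ remaining=[/ num * id - id / id / ( id ) / num * ( id ) ) $]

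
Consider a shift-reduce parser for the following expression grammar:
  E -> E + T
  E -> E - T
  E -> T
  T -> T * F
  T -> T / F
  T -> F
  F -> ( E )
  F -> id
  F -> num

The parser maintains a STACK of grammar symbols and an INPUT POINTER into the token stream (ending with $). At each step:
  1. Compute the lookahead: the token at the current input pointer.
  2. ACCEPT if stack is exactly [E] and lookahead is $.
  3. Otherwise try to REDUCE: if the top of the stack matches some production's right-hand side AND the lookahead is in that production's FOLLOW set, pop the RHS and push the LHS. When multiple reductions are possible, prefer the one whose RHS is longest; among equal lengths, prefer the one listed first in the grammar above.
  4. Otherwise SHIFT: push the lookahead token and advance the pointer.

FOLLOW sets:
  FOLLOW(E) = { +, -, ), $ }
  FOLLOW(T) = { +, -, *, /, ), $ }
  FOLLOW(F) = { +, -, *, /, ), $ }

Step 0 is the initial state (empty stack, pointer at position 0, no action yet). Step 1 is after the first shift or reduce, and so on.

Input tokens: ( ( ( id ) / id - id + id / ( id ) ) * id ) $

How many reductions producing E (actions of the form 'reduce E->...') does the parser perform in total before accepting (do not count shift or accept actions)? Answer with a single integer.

Step 1: shift (. Stack=[(] ptr=1 lookahead=( remaining=[( ( id ) / id - id + id / ( id ) ) * id ) $]
Step 2: shift (. Stack=[( (] ptr=2 lookahead=( remaining=[( id ) / id - id + id / ( id ) ) * id ) $]
Step 3: shift (. Stack=[( ( (] ptr=3 lookahead=id remaining=[id ) / id - id + id / ( id ) ) * id ) $]
Step 4: shift id. Stack=[( ( ( id] ptr=4 lookahead=) remaining=[) / id - id + id / ( id ) ) * id ) $]
Step 5: reduce F->id. Stack=[( ( ( F] ptr=4 lookahead=) remaining=[) / id - id + id / ( id ) ) * id ) $]
Step 6: reduce T->F. Stack=[( ( ( T] ptr=4 lookahead=) remaining=[) / id - id + id / ( id ) ) * id ) $]
Step 7: reduce E->T. Stack=[( ( ( E] ptr=4 lookahead=) remaining=[) / id - id + id / ( id ) ) * id ) $]
Step 8: shift ). Stack=[( ( ( E )] ptr=5 lookahead=/ remaining=[/ id - id + id / ( id ) ) * id ) $]
Step 9: reduce F->( E ). Stack=[( ( F] ptr=5 lookahead=/ remaining=[/ id - id + id / ( id ) ) * id ) $]
Step 10: reduce T->F. Stack=[( ( T] ptr=5 lookahead=/ remaining=[/ id - id + id / ( id ) ) * id ) $]
Step 11: shift /. Stack=[( ( T /] ptr=6 lookahead=id remaining=[id - id + id / ( id ) ) * id ) $]
Step 12: shift id. Stack=[( ( T / id] ptr=7 lookahead=- remaining=[- id + id / ( id ) ) * id ) $]
Step 13: reduce F->id. Stack=[( ( T / F] ptr=7 lookahead=- remaining=[- id + id / ( id ) ) * id ) $]
Step 14: reduce T->T / F. Stack=[( ( T] ptr=7 lookahead=- remaining=[- id + id / ( id ) ) * id ) $]
Step 15: reduce E->T. Stack=[( ( E] ptr=7 lookahead=- remaining=[- id + id / ( id ) ) * id ) $]
Step 16: shift -. Stack=[( ( E -] ptr=8 lookahead=id remaining=[id + id / ( id ) ) * id ) $]
Step 17: shift id. Stack=[( ( E - id] ptr=9 lookahead=+ remaining=[+ id / ( id ) ) * id ) $]
Step 18: reduce F->id. Stack=[( ( E - F] ptr=9 lookahead=+ remaining=[+ id / ( id ) ) * id ) $]
Step 19: reduce T->F. Stack=[( ( E - T] ptr=9 lookahead=+ remaining=[+ id / ( id ) ) * id ) $]
Step 20: reduce E->E - T. Stack=[( ( E] ptr=9 lookahead=+ remaining=[+ id / ( id ) ) * id ) $]
Step 21: shift +. Stack=[( ( E +] ptr=10 lookahead=id remaining=[id / ( id ) ) * id ) $]
Step 22: shift id. Stack=[( ( E + id] ptr=11 lookahead=/ remaining=[/ ( id ) ) * id ) $]
Step 23: reduce F->id. Stack=[( ( E + F] ptr=11 lookahead=/ remaining=[/ ( id ) ) * id ) $]
Step 24: reduce T->F. Stack=[( ( E + T] ptr=11 lookahead=/ remaining=[/ ( id ) ) * id ) $]
Step 25: shift /. Stack=[( ( E + T /] ptr=12 lookahead=( remaining=[( id ) ) * id ) $]
Step 26: shift (. Stack=[( ( E + T / (] ptr=13 lookahead=id remaining=[id ) ) * id ) $]
Step 27: shift id. Stack=[( ( E + T / ( id] ptr=14 lookahead=) remaining=[) ) * id ) $]
Step 28: reduce F->id. Stack=[( ( E + T / ( F] ptr=14 lookahead=) remaining=[) ) * id ) $]
Step 29: reduce T->F. Stack=[( ( E + T / ( T] ptr=14 lookahead=) remaining=[) ) * id ) $]
Step 30: reduce E->T. Stack=[( ( E + T / ( E] ptr=14 lookahead=) remaining=[) ) * id ) $]
Step 31: shift ). Stack=[( ( E + T / ( E )] ptr=15 lookahead=) remaining=[) * id ) $]
Step 32: reduce F->( E ). Stack=[( ( E + T / F] ptr=15 lookahead=) remaining=[) * id ) $]
Step 33: reduce T->T / F. Stack=[( ( E + T] ptr=15 lookahead=) remaining=[) * id ) $]
Step 34: reduce E->E + T. Stack=[( ( E] ptr=15 lookahead=) remaining=[) * id ) $]
Step 35: shift ). Stack=[( ( E )] ptr=16 lookahead=* remaining=[* id ) $]
Step 36: reduce F->( E ). Stack=[( F] ptr=16 lookahead=* remaining=[* id ) $]
Step 37: reduce T->F. Stack=[( T] ptr=16 lookahead=* remaining=[* id ) $]
Step 38: shift *. Stack=[( T *] ptr=17 lookahead=id remaining=[id ) $]
Step 39: shift id. Stack=[( T * id] ptr=18 lookahead=) remaining=[) $]
Step 40: reduce F->id. Stack=[( T * F] ptr=18 lookahead=) remaining=[) $]
Step 41: reduce T->T * F. Stack=[( T] ptr=18 lookahead=) remaining=[) $]
Step 42: reduce E->T. Stack=[( E] ptr=18 lookahead=) remaining=[) $]
Step 43: shift ). Stack=[( E )] ptr=19 lookahead=$ remaining=[$]
Step 44: reduce F->( E ). Stack=[F] ptr=19 lookahead=$ remaining=[$]
Step 45: reduce T->F. Stack=[T] ptr=19 lookahead=$ remaining=[$]
Step 46: reduce E->T. Stack=[E] ptr=19 lookahead=$ remaining=[$]
Step 47: accept. Stack=[E] ptr=19 lookahead=$ remaining=[$]

Answer: 7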